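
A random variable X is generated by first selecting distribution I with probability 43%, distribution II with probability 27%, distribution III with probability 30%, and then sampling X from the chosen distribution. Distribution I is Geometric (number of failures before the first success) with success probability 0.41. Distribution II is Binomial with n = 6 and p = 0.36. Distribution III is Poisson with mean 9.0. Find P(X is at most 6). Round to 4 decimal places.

0.7513

Conditional on each component, P(X ≤ 6): I: 0.975113; II: 1; III: 0.206781.
By total probability, P(X ≤ 6) = 0.43·0.975113 + 0.27·1 + 0.3·0.206781 = 0.751333.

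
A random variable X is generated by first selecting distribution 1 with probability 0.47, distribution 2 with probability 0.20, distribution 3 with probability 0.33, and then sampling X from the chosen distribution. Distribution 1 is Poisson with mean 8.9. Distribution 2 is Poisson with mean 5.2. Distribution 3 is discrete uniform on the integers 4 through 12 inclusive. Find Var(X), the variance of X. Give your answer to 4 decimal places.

Per component, 1: μ=8.9, E[X²]=88.11; 2: μ=5.2, E[X²]=32.24; 3: μ=8, E[X²]=70.6667.
E[X] = 0.47·8.9 + 0.2·5.2 + 0.33·8 = 7.863.
E[X²] = 0.47·88.11 + 0.2·32.24 + 0.33·70.6667 = 71.1797.
Var(X) = E[X²] − (E[X])² = 71.1797 − 61.8268 = 9.35293.

9.3529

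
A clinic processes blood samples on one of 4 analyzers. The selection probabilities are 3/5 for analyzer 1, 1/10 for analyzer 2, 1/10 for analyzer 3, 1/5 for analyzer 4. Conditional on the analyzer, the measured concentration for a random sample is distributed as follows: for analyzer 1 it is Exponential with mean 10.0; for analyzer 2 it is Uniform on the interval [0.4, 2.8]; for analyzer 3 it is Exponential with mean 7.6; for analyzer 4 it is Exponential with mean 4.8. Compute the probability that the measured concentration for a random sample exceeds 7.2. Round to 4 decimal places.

Conditional on each analyzer, P(X > 7.2): 1: 0.486752; 2: 0; 3: 0.38776; 4: 0.22313.
By total probability, P(X > 7.2) = 0.6·0.486752 + 0.1·0 + 0.1·0.38776 + 0.2·0.22313 = 0.375453.

0.3755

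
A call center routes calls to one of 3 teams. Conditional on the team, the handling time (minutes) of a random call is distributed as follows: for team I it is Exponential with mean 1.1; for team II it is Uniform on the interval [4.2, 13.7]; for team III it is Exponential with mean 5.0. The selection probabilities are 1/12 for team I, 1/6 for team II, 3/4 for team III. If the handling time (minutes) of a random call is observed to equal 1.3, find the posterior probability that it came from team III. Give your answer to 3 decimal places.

Likelihoods f(1.3 | ·): I: 0.278837; II: 0; III: 0.15421.
Posterior ∝ prior × likelihood. Numerator for III: 0.75·0.15421 = 0.115658.
Normalizing constant: 0.0833333·0.278837 + 0.166667·0 + 0.75·0.15421 = 0.138894.
P(III | observation) = 0.115658 / 0.138894 = 0.832704.

0.833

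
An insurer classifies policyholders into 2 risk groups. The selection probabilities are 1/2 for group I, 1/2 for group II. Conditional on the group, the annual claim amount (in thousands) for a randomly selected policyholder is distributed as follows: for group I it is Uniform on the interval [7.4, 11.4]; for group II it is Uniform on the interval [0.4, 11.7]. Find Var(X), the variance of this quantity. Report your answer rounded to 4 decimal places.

8.7927

Per component, I: μ=9.4, E[X²]=89.6933; II: μ=6.05, E[X²]=47.2433.
E[X] = 0.5·9.4 + 0.5·6.05 = 7.725.
E[X²] = 0.5·89.6933 + 0.5·47.2433 = 68.4683.
Var(X) = E[X²] − (E[X])² = 68.4683 − 59.6756 = 8.79271.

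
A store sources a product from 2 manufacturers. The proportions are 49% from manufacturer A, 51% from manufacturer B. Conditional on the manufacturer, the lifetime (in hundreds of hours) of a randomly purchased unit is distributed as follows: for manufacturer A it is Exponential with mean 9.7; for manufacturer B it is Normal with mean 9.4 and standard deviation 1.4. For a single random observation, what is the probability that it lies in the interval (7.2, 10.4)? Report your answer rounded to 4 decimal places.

0.4248

Conditional on each manufacturer, P(7.2 < X < 10.4): A: 0.133766; B: 0.704433.
By total probability, P(7.2 < X < 10.4) = 0.49·0.133766 + 0.51·0.704433 = 0.424806.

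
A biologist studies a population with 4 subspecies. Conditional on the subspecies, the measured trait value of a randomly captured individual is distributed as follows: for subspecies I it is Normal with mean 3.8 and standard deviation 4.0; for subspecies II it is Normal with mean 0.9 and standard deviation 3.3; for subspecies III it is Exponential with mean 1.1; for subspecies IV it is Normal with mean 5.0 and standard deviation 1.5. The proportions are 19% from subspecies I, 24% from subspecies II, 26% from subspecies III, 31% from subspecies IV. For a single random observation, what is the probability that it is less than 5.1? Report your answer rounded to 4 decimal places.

0.7556

Conditional on each subspecies, P(X < 5.1): I: 0.627409; II: 0.898443; III: 0.990307; IV: 0.526576.
By total probability, P(X < 5.1) = 0.19·0.627409 + 0.24·0.898443 + 0.26·0.990307 + 0.31·0.526576 = 0.755553.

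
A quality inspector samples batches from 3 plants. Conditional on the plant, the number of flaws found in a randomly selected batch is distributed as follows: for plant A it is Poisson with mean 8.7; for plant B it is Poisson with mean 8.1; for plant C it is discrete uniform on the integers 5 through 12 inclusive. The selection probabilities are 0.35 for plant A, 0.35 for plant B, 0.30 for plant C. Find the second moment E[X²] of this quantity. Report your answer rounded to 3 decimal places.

For each component E[X²] = Var + (mean)², giving A: 84.39; B: 73.71; C: 77.5.
Overall E[X²] = 0.35·84.39 + 0.35·73.71 + 0.3·77.5 = 78.585.

78.585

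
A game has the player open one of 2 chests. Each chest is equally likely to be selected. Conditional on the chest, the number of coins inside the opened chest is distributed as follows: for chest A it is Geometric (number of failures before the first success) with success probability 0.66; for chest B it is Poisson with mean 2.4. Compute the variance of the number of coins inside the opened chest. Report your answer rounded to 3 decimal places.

2.478

Per component, A: μ=0.515152, E[X²]=1.04591; B: μ=2.4, E[X²]=8.16.
E[X] = 0.5·0.515152 + 0.5·2.4 = 1.45758.
E[X²] = 0.5·1.04591 + 0.5·8.16 = 4.60296.
Var(X) = E[X²] − (E[X])² = 4.60296 − 2.12453 = 2.47843.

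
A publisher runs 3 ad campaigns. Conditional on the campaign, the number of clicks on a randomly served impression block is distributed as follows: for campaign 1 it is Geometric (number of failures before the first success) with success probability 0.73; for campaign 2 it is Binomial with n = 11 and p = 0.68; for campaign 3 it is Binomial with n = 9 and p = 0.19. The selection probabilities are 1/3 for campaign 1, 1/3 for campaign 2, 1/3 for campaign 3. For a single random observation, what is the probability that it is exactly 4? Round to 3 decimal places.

Conditional on each campaign, P(X = 4): 1: 0.00387952; 2: 0.0242437; 3: 0.0572546.
By total probability, P(X = 4) = 0.333333·0.00387952 + 0.333333·0.0242437 + 0.333333·0.0572546 = 0.0284593.

0.028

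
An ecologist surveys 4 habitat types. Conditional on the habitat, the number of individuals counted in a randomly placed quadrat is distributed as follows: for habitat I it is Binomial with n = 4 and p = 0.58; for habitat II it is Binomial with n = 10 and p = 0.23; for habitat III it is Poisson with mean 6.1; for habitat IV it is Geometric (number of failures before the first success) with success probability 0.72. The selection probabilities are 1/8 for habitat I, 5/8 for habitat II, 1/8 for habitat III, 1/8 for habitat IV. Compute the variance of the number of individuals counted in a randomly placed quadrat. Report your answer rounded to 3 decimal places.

4.263

Per component, I: μ=2.32, E[X²]=6.3568; II: μ=2.3, E[X²]=7.061; III: μ=6.1, E[X²]=43.31; IV: μ=0.388889, E[X²]=0.691358.
E[X] = 0.125·2.32 + 0.625·2.3 + 0.125·6.1 + 0.125·0.388889 = 2.53861.
E[X²] = 0.125·6.3568 + 0.625·7.061 + 0.125·43.31 + 0.125·0.691358 = 10.7079.
Var(X) = E[X²] − (E[X])² = 10.7079 − 6.44455 = 4.26335.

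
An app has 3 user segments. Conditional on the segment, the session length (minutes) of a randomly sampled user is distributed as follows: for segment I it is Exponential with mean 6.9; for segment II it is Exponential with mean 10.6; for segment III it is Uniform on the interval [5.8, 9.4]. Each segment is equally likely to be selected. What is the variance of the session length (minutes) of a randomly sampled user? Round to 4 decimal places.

Per component, I: μ=6.9, E[X²]=95.22; II: μ=10.6, E[X²]=224.72; III: μ=7.6, E[X²]=58.84.
E[X] = 0.333333·6.9 + 0.333333·10.6 + 0.333333·7.6 = 8.36667.
E[X²] = 0.333333·95.22 + 0.333333·224.72 + 0.333333·58.84 = 126.26.
Var(X) = E[X²] − (E[X])² = 126.26 − 70.0011 = 56.2589.

56.2589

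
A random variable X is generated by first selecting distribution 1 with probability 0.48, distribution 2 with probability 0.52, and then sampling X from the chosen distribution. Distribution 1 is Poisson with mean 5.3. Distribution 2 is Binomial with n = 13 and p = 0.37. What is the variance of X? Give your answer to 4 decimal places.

Per component, 1: μ=5.3, E[X²]=33.39; 2: μ=4.81, E[X²]=26.1664.
E[X] = 0.48·5.3 + 0.52·4.81 = 5.0452.
E[X²] = 0.48·33.39 + 0.52·26.1664 = 29.6337.
Var(X) = E[X²] − (E[X])² = 29.6337 − 25.454 = 4.17968.

4.1797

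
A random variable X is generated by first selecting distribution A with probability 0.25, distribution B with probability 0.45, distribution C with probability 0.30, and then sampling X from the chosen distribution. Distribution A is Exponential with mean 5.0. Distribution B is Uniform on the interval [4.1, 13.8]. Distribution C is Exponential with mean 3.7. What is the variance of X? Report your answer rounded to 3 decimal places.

Per component, A: μ=5, E[X²]=50; B: μ=8.95, E[X²]=87.9433; C: μ=3.7, E[X²]=27.38.
E[X] = 0.25·5 + 0.45·8.95 + 0.3·3.7 = 6.3875.
E[X²] = 0.25·50 + 0.45·87.9433 + 0.3·27.38 = 60.2885.
Var(X) = E[X²] − (E[X])² = 60.2885 − 40.8002 = 19.4883.

19.488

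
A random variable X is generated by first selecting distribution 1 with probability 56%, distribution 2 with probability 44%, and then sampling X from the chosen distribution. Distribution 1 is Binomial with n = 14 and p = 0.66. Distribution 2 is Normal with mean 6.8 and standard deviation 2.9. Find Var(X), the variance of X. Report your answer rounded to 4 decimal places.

6.9267

Per component, 1: μ=9.24, E[X²]=88.5192; 2: μ=6.8, E[X²]=54.65.
E[X] = 0.56·9.24 + 0.44·6.8 = 8.1664.
E[X²] = 0.56·88.5192 + 0.44·54.65 = 73.6168.
Var(X) = E[X²] − (E[X])² = 73.6168 − 66.6901 = 6.92666.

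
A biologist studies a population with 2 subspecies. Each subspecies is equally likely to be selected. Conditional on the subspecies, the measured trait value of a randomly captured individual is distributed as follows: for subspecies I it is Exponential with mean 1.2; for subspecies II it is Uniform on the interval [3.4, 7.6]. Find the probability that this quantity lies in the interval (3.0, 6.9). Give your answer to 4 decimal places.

Conditional on each subspecies, P(3.0 < X < 6.9): I: 0.0789022; II: 0.833333.
By total probability, P(3.0 < X < 6.9) = 0.5·0.0789022 + 0.5·0.833333 = 0.456118.

0.4561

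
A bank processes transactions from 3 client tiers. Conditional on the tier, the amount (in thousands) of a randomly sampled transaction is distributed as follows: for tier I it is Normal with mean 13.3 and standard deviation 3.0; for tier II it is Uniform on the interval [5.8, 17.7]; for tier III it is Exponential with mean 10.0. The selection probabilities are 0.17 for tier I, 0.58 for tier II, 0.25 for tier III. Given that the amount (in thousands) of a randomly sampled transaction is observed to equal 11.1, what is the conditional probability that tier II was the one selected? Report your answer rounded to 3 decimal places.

0.656

Likelihoods f(11.1 | ·): I: 0.101628; II: 0.0840336; III: 0.0329559.
Posterior ∝ prior × likelihood. Numerator for II: 0.58·0.0840336 = 0.0487395.
Normalizing constant: 0.17·0.101628 + 0.58·0.0840336 + 0.25·0.0329559 = 0.0742552.
P(II | observation) = 0.0487395 / 0.0742552 = 0.656378.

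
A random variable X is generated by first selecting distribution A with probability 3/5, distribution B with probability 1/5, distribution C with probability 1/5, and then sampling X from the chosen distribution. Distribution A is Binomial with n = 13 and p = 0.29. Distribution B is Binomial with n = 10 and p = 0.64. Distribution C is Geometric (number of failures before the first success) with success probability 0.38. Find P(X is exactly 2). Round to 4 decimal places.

Conditional on each component, P(X = 2): A: 0.151612; B: 0.00519987; C: 0.146072.
By total probability, P(X = 2) = 0.6·0.151612 + 0.2·0.00519987 + 0.2·0.146072 = 0.121221.

0.1212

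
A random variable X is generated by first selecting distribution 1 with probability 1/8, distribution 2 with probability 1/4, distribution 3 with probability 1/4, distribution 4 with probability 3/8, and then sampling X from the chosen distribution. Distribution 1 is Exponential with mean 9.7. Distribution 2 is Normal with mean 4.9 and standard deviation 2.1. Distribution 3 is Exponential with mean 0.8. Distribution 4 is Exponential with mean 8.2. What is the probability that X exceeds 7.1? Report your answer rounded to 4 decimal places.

Conditional on each component, P(X > 7.1): 1: 0.480966; 2: 0.147407; 3: 0.000139842; 4: 0.420692.
By total probability, P(X > 7.1) = 0.125·0.480966 + 0.25·0.147407 + 0.25·0.000139842 + 0.375·0.420692 = 0.254767.

0.2548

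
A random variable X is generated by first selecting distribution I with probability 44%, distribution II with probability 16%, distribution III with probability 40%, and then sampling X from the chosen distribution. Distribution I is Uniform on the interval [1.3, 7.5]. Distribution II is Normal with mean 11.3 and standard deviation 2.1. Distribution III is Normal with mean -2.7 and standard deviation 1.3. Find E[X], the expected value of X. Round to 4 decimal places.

2.6640

Component means — I: 4.4; II: 11.3; III: -2.7.
E[X] = 0.44·4.4 + 0.16·11.3 + 0.4·-2.7 = 2.664.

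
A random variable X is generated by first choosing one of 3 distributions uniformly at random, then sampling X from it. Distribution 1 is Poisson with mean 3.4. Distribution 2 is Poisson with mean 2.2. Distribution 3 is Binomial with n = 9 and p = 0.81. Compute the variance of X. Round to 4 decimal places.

Per component, 1: μ=3.4, E[X²]=14.96; 2: μ=2.2, E[X²]=7.04; 3: μ=7.29, E[X²]=54.5292.
E[X] = 0.333333·3.4 + 0.333333·2.2 + 0.333333·7.29 = 4.29667.
E[X²] = 0.333333·14.96 + 0.333333·7.04 + 0.333333·54.5292 = 25.5097.
Var(X) = E[X²] − (E[X])² = 25.5097 − 18.4613 = 7.04839.

7.0484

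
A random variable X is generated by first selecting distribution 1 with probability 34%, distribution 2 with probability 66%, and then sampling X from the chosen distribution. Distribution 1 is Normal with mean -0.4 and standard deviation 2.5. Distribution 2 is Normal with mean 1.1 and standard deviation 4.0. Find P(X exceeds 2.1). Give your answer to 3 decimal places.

0.319

Conditional on each component, P(X > 2.1): 1: 0.158655; 2: 0.401294.
By total probability, P(X > 2.1) = 0.34·0.158655 + 0.66·0.401294 = 0.318797.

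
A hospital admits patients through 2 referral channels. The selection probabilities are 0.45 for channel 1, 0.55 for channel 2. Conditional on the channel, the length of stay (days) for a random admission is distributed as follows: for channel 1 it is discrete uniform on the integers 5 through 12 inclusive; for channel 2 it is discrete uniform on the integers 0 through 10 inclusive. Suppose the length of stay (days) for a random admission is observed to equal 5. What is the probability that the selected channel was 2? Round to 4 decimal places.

Likelihoods P(X=5 | ·): 1: 0.125; 2: 0.0909091.
Posterior ∝ prior × likelihood. Numerator for 2: 0.55·0.0909091 = 0.05.
Normalizing constant: 0.45·0.125 + 0.55·0.0909091 = 0.10625.
P(2 | observation) = 0.05 / 0.10625 = 0.470588.

0.4706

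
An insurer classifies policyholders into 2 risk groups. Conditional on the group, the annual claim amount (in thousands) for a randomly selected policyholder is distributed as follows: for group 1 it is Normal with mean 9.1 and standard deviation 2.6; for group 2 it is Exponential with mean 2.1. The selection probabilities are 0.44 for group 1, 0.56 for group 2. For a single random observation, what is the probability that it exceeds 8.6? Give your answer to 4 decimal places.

Conditional on each group, P(X > 8.6): 1: 0.576249; 2: 0.0166518.
By total probability, P(X > 8.6) = 0.44·0.576249 + 0.56·0.0166518 = 0.262875.

0.2629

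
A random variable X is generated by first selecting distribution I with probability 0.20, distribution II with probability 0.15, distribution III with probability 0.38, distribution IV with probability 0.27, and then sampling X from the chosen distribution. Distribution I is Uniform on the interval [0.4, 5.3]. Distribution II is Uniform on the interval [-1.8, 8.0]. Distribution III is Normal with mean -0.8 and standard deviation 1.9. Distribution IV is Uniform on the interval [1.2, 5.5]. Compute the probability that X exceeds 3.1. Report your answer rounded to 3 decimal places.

Conditional on each component, P(X > 3.1): I: 0.44898; II: 0.5; III: 0.0200542; IV: 0.55814.
By total probability, P(X > 3.1) = 0.2·0.44898 + 0.15·0.5 + 0.38·0.0200542 + 0.27·0.55814 = 0.323114.

0.323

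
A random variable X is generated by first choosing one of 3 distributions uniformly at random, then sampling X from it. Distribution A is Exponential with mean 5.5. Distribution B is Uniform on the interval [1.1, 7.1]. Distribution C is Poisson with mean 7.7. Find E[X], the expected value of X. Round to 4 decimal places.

Component means — A: 5.5; B: 4.1; C: 7.7.
E[X] = 0.333333·5.5 + 0.333333·4.1 + 0.333333·7.7 = 5.76667.

5.7667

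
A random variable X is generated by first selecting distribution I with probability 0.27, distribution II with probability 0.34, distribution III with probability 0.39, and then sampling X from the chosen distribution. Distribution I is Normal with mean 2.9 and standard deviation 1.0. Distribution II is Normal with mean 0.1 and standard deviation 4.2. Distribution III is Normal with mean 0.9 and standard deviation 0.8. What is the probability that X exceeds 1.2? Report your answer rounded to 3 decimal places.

0.531

Conditional on each component, P(X > 1.2): I: 0.955435; II: 0.396697; III: 0.35383.
By total probability, P(X > 1.2) = 0.27·0.955435 + 0.34·0.396697 + 0.39·0.35383 = 0.530838.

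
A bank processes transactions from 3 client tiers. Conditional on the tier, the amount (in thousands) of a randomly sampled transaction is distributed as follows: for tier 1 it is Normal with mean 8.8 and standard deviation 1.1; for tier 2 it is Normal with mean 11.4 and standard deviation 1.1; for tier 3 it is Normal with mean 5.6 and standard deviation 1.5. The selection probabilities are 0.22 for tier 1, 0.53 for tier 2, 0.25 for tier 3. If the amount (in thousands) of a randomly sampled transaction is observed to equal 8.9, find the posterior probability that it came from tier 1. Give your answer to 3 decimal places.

0.795

Likelihoods f(8.9 | ·): 1: 0.361179; 2: 0.0274087; 3: 0.0236497.
Posterior ∝ prior × likelihood. Numerator for 1: 0.22·0.361179 = 0.0794594.
Normalizing constant: 0.22·0.361179 + 0.53·0.0274087 + 0.25·0.0236497 = 0.0998985.
P(1 | observation) = 0.0794594 / 0.0998985 = 0.795402.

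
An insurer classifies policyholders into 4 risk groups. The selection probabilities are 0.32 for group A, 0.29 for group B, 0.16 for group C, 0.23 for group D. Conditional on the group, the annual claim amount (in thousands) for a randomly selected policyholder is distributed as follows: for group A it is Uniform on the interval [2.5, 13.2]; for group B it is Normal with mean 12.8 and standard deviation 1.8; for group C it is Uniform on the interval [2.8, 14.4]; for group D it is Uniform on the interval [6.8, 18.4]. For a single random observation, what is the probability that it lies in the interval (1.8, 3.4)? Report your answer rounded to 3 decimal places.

0.035

Conditional on each group, P(1.8 < X < 3.4): A: 0.0841121; B: 8.78996e-08; C: 0.0517241; D: 0.
By total probability, P(1.8 < X < 3.4) = 0.32·0.0841121 + 0.29·8.78996e-08 + 0.16·0.0517241 + 0.23·0 = 0.0351918.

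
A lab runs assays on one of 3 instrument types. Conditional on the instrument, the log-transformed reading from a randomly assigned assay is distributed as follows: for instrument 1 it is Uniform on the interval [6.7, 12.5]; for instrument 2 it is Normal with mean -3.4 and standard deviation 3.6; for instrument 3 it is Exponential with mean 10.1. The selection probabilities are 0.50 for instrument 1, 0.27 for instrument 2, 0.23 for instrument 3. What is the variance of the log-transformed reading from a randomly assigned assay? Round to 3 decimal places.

62.525

Per component, 1: μ=9.6, E[X²]=94.9633; 2: μ=-3.4, E[X²]=24.52; 3: μ=10.1, E[X²]=204.02.
E[X] = 0.5·9.6 + 0.27·-3.4 + 0.23·10.1 = 6.205.
E[X²] = 0.5·94.9633 + 0.27·24.52 + 0.23·204.02 = 101.027.
Var(X) = E[X²] − (E[X])² = 101.027 − 38.502 = 62.5246.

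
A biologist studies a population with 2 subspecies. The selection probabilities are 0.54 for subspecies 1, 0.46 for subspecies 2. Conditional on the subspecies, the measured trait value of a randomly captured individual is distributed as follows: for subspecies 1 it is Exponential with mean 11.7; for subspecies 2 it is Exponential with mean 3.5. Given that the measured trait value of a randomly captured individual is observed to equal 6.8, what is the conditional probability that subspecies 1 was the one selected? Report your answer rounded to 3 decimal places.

Likelihoods f(6.8 | ·): 1: 0.0477973; 2: 0.0409411.
Posterior ∝ prior × likelihood. Numerator for 1: 0.54·0.0477973 = 0.0258106.
Normalizing constant: 0.54·0.0477973 + 0.46·0.0409411 = 0.0446435.
P(1 | observation) = 0.0258106 / 0.0446435 = 0.578148.

0.578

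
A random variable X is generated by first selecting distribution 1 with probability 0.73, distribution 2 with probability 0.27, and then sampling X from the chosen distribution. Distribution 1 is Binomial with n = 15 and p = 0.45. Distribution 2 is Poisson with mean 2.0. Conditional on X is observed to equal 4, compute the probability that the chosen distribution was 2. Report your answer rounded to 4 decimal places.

Likelihoods P(X=4 | ·): 1: 0.077978; 2: 0.0902235.
Posterior ∝ prior × likelihood. Numerator for 2: 0.27·0.0902235 = 0.0243604.
Normalizing constant: 0.73·0.077978 + 0.27·0.0902235 = 0.0812843.
P(2 | observation) = 0.0243604 / 0.0812843 = 0.299693.

0.2997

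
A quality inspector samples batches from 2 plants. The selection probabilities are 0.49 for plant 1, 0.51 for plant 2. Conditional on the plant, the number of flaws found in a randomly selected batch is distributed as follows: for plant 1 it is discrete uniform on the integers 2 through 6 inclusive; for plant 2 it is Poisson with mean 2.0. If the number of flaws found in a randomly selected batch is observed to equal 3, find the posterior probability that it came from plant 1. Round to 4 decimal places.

0.5157

Likelihoods P(X=3 | ·): 1: 0.2; 2: 0.180447.
Posterior ∝ prior × likelihood. Numerator for 1: 0.49·0.2 = 0.098.
Normalizing constant: 0.49·0.2 + 0.51·0.180447 = 0.190028.
P(1 | observation) = 0.098 / 0.190028 = 0.515713.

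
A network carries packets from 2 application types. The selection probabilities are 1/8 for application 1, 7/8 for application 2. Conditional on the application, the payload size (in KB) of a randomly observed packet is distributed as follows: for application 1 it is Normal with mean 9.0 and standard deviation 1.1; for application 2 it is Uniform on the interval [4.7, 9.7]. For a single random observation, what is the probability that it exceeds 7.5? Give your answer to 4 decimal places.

0.4992

Conditional on each application, P(X > 7.5): 1: 0.913659; 2: 0.44.
By total probability, P(X > 7.5) = 0.125·0.913659 + 0.875·0.44 = 0.499207.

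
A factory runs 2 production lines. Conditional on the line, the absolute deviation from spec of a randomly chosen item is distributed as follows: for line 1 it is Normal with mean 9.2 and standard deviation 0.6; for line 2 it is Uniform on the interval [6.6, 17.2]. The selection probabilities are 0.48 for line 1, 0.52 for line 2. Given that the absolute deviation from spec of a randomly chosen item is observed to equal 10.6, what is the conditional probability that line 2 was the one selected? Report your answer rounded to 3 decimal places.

0.700

Likelihoods f(10.6 | ·): 1: 0.0437031; 2: 0.0943396.
Posterior ∝ prior × likelihood. Numerator for 2: 0.52·0.0943396 = 0.0490566.
Normalizing constant: 0.48·0.0437031 + 0.52·0.0943396 = 0.0700341.
P(2 | observation) = 0.0490566 / 0.0700341 = 0.700467.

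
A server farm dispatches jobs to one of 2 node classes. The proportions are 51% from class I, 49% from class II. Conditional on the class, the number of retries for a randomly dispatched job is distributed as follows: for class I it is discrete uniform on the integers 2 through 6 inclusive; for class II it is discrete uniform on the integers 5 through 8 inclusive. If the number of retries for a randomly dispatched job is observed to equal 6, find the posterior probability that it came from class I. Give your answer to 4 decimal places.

0.4543

Likelihoods P(X=6 | ·): I: 0.2; II: 0.25.
Posterior ∝ prior × likelihood. Numerator for I: 0.51·0.2 = 0.102.
Normalizing constant: 0.51·0.2 + 0.49·0.25 = 0.2245.
P(I | observation) = 0.102 / 0.2245 = 0.454343.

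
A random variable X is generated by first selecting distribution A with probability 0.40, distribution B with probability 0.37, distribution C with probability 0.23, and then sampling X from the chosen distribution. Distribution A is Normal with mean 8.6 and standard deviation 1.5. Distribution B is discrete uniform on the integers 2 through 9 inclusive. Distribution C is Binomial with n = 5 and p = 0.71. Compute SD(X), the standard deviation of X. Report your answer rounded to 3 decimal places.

2.678

Per component, A: μ=8.6, E[X²]=76.21; B: μ=5.5, E[X²]=35.5; C: μ=3.55, E[X²]=13.632.
E[X] = 0.4·8.6 + 0.37·5.5 + 0.23·3.55 = 6.2915.
E[X²] = 0.4·76.21 + 0.37·35.5 + 0.23·13.632 = 46.7544.
Var(X) = E[X²] − (E[X])² = 46.7544 − 39.583 = 7.17139.
SD(X) = √7.17139 = 2.67794.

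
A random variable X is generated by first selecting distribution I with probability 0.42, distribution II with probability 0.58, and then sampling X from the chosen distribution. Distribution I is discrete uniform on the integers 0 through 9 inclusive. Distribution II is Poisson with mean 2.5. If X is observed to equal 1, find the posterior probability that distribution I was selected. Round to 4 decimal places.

0.2608

Likelihoods P(X=1 | ·): I: 0.1; II: 0.205212.
Posterior ∝ prior × likelihood. Numerator for I: 0.42·0.1 = 0.042.
Normalizing constant: 0.42·0.1 + 0.58·0.205212 = 0.161023.
P(I | observation) = 0.042 / 0.161023 = 0.260832.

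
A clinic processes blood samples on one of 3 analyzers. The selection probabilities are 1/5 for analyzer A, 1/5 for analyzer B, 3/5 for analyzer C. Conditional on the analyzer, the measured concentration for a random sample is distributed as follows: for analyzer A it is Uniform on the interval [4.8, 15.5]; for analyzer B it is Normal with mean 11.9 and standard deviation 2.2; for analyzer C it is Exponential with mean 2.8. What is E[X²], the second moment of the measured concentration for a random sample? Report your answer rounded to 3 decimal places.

61.211

For each component E[X²] = Var + (mean)², giving A: 112.563; B: 146.45; C: 15.68.
Overall E[X²] = 0.2·112.563 + 0.2·146.45 + 0.6·15.68 = 61.2107.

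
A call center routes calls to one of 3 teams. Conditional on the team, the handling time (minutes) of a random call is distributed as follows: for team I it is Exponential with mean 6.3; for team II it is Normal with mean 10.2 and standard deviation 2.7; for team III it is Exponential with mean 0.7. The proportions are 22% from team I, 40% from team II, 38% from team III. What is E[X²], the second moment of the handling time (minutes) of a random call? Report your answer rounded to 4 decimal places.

62.3680

For each component E[X²] = Var + (mean)², giving I: 79.38; II: 111.33; III: 0.98.
Overall E[X²] = 0.22·79.38 + 0.4·111.33 + 0.38·0.98 = 62.368.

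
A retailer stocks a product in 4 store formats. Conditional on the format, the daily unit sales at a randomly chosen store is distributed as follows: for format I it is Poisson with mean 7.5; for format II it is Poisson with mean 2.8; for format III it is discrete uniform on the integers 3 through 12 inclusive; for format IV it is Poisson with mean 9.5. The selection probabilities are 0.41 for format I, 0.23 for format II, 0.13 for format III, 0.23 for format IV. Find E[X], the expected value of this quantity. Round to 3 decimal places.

Component means — I: 7.5; II: 2.8; III: 7.5; IV: 9.5.
E[X] = 0.41·7.5 + 0.23·2.8 + 0.13·7.5 + 0.23·9.5 = 6.879.

6.879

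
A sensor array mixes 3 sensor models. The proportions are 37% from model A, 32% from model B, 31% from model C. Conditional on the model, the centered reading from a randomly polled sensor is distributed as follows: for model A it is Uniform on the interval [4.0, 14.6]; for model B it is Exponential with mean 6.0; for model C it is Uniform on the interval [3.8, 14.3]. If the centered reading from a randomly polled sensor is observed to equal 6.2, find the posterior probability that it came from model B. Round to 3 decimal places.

Likelihoods f(6.2 | ·): A: 0.0943396; B: 0.0593032; C: 0.0952381.
Posterior ∝ prior × likelihood. Numerator for B: 0.32·0.0593032 = 0.018977.
Normalizing constant: 0.37·0.0943396 + 0.32·0.0593032 + 0.31·0.0952381 = 0.0834065.
P(B | observation) = 0.018977 / 0.0834065 = 0.227524.

0.228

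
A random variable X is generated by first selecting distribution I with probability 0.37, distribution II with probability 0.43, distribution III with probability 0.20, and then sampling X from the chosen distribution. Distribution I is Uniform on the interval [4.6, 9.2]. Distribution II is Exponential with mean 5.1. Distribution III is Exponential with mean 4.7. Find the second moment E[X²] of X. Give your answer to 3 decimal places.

49.473

For each component E[X²] = Var + (mean)², giving I: 49.3733; II: 52.02; III: 44.18.
Overall E[X²] = 0.37·49.3733 + 0.43·52.02 + 0.2·44.18 = 49.4727.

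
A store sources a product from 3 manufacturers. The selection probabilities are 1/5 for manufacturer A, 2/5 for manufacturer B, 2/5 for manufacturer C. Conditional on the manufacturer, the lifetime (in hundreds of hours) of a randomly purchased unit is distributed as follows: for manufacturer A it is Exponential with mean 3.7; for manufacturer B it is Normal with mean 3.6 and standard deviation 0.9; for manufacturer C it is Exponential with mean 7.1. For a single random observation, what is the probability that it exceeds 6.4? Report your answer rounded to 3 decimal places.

Conditional on each manufacturer, P(X > 6.4): A: 0.177332; B: 0.000931924; C: 0.405997.
By total probability, P(X > 6.4) = 0.2·0.177332 + 0.4·0.000931924 + 0.4·0.405997 = 0.198238.

0.198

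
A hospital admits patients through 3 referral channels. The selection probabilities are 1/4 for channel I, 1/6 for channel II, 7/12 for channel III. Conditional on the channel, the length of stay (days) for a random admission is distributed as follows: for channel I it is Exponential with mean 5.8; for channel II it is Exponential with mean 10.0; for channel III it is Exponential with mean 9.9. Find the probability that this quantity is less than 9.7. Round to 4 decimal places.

0.6709

Conditional on each channel, P(X < 9.7): I: 0.812207; II: 0.620917; III: 0.624613.
By total probability, P(X < 9.7) = 0.25·0.812207 + 0.166667·0.620917 + 0.583333·0.624613 = 0.670895.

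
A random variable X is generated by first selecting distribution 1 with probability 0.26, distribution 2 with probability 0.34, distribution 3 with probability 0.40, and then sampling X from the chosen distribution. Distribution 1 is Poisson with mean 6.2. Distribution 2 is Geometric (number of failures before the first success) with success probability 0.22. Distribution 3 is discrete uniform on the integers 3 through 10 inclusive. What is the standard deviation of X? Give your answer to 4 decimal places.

Per component, 1: μ=6.2, E[X²]=44.64; 2: μ=3.54545, E[X²]=28.686; 3: μ=6.5, E[X²]=47.5.
E[X] = 0.26·6.2 + 0.34·3.54545 + 0.4·6.5 = 5.41745.
E[X²] = 0.26·44.64 + 0.34·28.686 + 0.4·47.5 = 40.3596.
Var(X) = E[X²] − (E[X])² = 40.3596 − 29.3488 = 11.0108.
SD(X) = √11.0108 = 3.31825.

3.3183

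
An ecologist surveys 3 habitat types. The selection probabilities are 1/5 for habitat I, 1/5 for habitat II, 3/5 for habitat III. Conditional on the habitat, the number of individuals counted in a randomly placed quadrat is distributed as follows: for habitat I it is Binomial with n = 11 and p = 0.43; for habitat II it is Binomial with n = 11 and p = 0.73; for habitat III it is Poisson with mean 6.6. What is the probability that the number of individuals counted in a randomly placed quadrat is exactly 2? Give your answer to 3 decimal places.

Conditional on each habitat, P(X = 2): I: 0.0645912; II: 0.000223502; III: 0.0296288.
By total probability, P(X = 2) = 0.2·0.0645912 + 0.2·0.000223502 + 0.6·0.0296288 = 0.0307402.

0.031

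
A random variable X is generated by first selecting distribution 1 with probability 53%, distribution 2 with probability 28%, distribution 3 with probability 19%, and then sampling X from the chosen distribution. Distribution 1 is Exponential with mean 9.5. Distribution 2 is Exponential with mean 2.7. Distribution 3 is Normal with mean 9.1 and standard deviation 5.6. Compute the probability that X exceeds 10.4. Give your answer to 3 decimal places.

Conditional on each component, P(X > 10.4): 1: 0.334628; 2: 0.0212404; 3: 0.408214.
By total probability, P(X > 10.4) = 0.53·0.334628 + 0.28·0.0212404 + 0.19·0.408214 = 0.260861.

0.261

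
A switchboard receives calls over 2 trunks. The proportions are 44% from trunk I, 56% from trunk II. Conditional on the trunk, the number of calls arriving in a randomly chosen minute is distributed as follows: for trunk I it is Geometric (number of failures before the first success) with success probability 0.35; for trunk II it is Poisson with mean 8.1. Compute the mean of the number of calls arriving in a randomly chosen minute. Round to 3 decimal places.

Component means — I: 1.85714; II: 8.1.
E[X] = 0.44·1.85714 + 0.56·8.1 = 5.35314.

5.353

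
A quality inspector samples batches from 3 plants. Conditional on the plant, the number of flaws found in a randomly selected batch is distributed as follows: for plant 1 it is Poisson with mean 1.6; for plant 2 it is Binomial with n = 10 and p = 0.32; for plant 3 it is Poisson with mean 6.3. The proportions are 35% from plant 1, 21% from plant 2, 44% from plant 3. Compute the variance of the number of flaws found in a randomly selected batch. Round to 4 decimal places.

Per component, 1: μ=1.6, E[X²]=4.16; 2: μ=3.2, E[X²]=12.416; 3: μ=6.3, E[X²]=45.99.
E[X] = 0.35·1.6 + 0.21·3.2 + 0.44·6.3 = 4.004.
E[X²] = 0.35·4.16 + 0.21·12.416 + 0.44·45.99 = 24.299.
Var(X) = E[X²] − (E[X])² = 24.299 − 16.032 = 8.26694.

8.2669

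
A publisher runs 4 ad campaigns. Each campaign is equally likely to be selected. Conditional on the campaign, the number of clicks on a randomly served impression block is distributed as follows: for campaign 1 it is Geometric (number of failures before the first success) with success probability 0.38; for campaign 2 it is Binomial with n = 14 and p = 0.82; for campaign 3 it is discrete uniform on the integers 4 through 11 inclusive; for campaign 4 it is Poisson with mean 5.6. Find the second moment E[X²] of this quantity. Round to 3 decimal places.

59.818

For each component E[X²] = Var + (mean)², giving 1: 6.95568; 2: 133.857; 3: 61.5; 4: 36.96.
Overall E[X²] = 0.25·6.95568 + 0.25·133.857 + 0.25·61.5 + 0.25·36.96 = 59.8181.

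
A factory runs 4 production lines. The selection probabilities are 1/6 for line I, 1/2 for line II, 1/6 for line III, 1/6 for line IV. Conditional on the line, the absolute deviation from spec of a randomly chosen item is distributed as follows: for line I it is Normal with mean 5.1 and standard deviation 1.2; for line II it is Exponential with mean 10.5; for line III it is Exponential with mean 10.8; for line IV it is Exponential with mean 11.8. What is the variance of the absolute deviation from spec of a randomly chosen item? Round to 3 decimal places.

102.767

Per component, I: μ=5.1, E[X²]=27.45; II: μ=10.5, E[X²]=220.5; III: μ=10.8, E[X²]=233.28; IV: μ=11.8, E[X²]=278.48.
E[X] = 0.166667·5.1 + 0.5·10.5 + 0.166667·10.8 + 0.166667·11.8 = 9.86667.
E[X²] = 0.166667·27.45 + 0.5·220.5 + 0.166667·233.28 + 0.166667·278.48 = 200.118.
Var(X) = E[X²] − (E[X])² = 200.118 − 97.3511 = 102.767.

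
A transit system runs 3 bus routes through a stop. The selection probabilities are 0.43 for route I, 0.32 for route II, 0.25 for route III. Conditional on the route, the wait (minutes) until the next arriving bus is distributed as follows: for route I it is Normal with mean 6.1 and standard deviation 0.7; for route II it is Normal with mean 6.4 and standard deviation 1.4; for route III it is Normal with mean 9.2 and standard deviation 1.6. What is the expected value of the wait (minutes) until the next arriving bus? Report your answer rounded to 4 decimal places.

Component means — I: 6.1; II: 6.4; III: 9.2.
E[X] = 0.43·6.1 + 0.32·6.4 + 0.25·9.2 = 6.971.

6.9710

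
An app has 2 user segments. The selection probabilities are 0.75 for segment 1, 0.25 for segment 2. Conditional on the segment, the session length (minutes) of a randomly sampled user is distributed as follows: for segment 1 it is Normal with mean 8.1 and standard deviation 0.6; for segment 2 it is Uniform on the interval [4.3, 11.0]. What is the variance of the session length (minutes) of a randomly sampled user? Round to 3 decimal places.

Per component, 1: μ=8.1, E[X²]=65.97; 2: μ=7.65, E[X²]=62.2633.
E[X] = 0.75·8.1 + 0.25·7.65 = 7.9875.
E[X²] = 0.75·65.97 + 0.25·62.2633 = 65.0433.
Var(X) = E[X²] − (E[X])² = 65.0433 − 63.8002 = 1.24318.

1.243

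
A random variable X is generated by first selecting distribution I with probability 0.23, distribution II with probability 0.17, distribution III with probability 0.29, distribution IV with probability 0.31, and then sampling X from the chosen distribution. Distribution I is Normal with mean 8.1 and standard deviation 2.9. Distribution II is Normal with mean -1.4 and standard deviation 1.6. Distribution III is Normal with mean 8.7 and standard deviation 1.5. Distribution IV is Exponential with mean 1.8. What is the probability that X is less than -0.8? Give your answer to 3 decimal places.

0.110

Conditional on each component, P(X < -0.8): I: 0.00107401; II: 0.64617; III: 1.1996e-10; IV: 0.
By total probability, P(X < -0.8) = 0.23·0.00107401 + 0.17·0.64617 + 0.29·1.1996e-10 + 0.31·0 = 0.110096.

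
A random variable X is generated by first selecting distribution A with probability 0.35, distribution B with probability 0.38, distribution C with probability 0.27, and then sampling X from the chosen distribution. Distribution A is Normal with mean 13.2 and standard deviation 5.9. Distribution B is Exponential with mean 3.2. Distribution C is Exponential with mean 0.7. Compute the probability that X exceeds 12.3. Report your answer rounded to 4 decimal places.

Conditional on each component, P(X > 12.3): A: 0.56062; B: 0.0214132; C: 2.3379e-08.
By total probability, P(X > 12.3) = 0.35·0.56062 + 0.38·0.0214132 + 0.27·2.3379e-08 = 0.204354.

0.2044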